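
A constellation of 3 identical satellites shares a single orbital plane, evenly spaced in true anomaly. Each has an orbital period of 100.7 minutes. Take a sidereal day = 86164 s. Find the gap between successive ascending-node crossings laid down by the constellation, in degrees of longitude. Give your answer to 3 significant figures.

T = 100.7 min = 6042.0 s.
Single-satellite node shift = (6042.0/86164) × 360° = 25.24°.
With 3 satellites evenly phased, successive equator crossings are 25.24/3 = 8.415° apart.

8.41°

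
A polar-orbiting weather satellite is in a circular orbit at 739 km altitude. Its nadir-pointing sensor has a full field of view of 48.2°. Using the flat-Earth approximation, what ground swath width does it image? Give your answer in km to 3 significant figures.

Half-angle = 48.2°/2 = 24.1°.
Swath width ≈ 2h·tan(θ/2) = 2 × 739 × tan(24.1°) = 661.1 km.

661 km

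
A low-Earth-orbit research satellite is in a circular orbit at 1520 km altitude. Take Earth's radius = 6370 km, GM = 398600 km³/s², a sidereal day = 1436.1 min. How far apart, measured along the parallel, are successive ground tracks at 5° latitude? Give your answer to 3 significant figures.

3230 km

Semi-major axis a = 6370 + 1520 = 7890 km. Period T = 2π√(a³/μ) = 2π√(7890³/398600) = 6974.7 s = 116.25 min.
Node shift per orbit = (6974.7/86166) × 360° = 29.14°.
Equatorial spacing = 29.14 × 111.2 km/° = 3240 km.
At 5° latitude, spacing = 3240 × cos(5°) = 3227 km.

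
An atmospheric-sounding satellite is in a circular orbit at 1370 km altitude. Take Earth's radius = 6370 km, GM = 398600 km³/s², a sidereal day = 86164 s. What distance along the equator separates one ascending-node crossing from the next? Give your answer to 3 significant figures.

Semi-major axis a = 6370 + 1370 = 7740 km. Period T = 2π√(a³/μ) = 2π√(7740³/398600) = 6776.8 s = 112.95 min.
During one orbit Earth rotates (6776.8 / 86164) × 360° = 28.31°.
At the equator that is 28.31° × (2π·6370/360) km/° = 28.31 × 111.2 = 3148 km.

3150 km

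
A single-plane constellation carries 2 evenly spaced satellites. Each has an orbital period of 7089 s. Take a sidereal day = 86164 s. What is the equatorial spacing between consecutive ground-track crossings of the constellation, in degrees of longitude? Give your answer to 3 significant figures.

14.8°

Single-satellite node shift = (7089.0/86164) × 360° = 29.62°.
With 2 satellites evenly phased, successive equator crossings are 29.62/2 = 14.809° apart.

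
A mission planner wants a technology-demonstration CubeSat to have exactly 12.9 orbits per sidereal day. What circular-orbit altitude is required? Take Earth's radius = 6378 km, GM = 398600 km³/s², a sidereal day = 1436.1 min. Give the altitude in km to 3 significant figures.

1290 km

Required period T = 86166 / 12.9 = 6679.5 s.
From T = 2π√(a³/μ): a = (μ T²/4π²)^(1/3) = (398600 × 6679.5² / 4π²)^(1/3) = 7666 km.
Altitude h = a − R = 7666 − 6378 = 1288 km.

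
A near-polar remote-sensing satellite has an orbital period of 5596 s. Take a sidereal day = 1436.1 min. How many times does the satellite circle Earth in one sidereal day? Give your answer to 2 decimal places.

15.40

Orbits per sidereal day = 86166 / 5596.0 = 15.398.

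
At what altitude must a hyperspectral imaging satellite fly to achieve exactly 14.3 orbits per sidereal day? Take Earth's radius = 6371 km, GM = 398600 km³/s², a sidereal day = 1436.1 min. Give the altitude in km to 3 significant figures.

786 km

Required period T = 86166 / 14.3 = 6025.6 s.
From T = 2π√(a³/μ): a = (μ T²/4π²)^(1/3) = (398600 × 6025.6² / 4π²)^(1/3) = 7157 km.
Altitude h = a − R = 7157 − 6371 = 786 km.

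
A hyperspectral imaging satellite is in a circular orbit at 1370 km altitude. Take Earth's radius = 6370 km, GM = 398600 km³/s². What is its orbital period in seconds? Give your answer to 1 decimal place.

6776.8 seconds

Semi-major axis a = 6370 + 1370 = 7740 km. Period T = 2π√(a³/μ) = 2π√(7740³/398600) = 6776.8 s = 112.95 min.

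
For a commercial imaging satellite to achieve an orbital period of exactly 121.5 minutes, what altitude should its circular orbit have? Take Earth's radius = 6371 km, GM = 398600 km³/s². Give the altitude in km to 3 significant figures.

1760 km

T = 121.5 min = 7290.0 s.
From T = 2π√(a³/μ): a = (μ T²/4π²)^(1/3) = (398600 × 7290.0² / 4π²)^(1/3) = 8126 km.
Altitude h = a − R = 8126 − 6371 = 1755 km.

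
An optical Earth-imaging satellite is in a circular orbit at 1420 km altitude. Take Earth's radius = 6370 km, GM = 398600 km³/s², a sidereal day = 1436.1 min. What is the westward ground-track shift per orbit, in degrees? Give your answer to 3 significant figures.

Semi-major axis a = 6370 + 1420 = 7790 km. Period T = 2π√(a³/μ) = 2π√(7790³/398600) = 6842.5 s = 114.04 min.
During one orbit Earth rotates (6842.5 / 86166) × 360° = 28.59°.

28.6°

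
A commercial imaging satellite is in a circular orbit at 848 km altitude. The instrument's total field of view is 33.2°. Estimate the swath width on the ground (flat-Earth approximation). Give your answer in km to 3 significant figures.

506 km

Half-angle = 33.2°/2 = 16.6°.
Swath width ≈ 2h·tan(θ/2) = 2 × 848 × tan(16.6°) = 505.6 km.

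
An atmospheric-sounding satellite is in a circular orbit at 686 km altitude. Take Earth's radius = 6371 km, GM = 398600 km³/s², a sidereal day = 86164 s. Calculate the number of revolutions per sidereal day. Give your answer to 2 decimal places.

Semi-major axis a = 6371 + 686 = 7057 km. Period T = 2π√(a³/μ) = 2π√(7057³/398600) = 5899.9 s = 98.33 min.
Orbits per sidereal day = 86164 / 5899.9 = 14.604.

14.60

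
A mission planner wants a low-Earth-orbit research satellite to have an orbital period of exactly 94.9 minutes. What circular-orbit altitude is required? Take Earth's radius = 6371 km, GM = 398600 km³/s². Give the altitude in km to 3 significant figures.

521 km

T = 94.9 min = 5694.0 s.
From T = 2π√(a³/μ): a = (μ T²/4π²)^(1/3) = (398600 × 5694.0² / 4π²)^(1/3) = 6892 km.
Altitude h = a − R = 6892 − 6371 = 521 km.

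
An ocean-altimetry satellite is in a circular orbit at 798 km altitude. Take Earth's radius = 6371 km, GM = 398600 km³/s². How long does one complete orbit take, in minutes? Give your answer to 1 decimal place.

Semi-major axis a = 6371 + 798 = 7169 km. Period T = 2π√(a³/μ) = 2π√(7169³/398600) = 6040.9 s = 100.68 min.

100.7 min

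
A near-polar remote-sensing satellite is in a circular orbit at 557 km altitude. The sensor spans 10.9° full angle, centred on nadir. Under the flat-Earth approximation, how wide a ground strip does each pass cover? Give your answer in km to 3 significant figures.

Half-angle = 10.9°/2 = 5.45°.
Swath width ≈ 2h·tan(θ/2) = 2 × 557 × tan(5.45°) = 106.3 km.

106 km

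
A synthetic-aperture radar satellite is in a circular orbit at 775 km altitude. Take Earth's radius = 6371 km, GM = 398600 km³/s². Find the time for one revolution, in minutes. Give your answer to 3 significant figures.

Semi-major axis a = 6371 + 775 = 7146 km. Period T = 2π√(a³/μ) = 2π√(7146³/398600) = 6011.8 s = 100.20 min.

100 min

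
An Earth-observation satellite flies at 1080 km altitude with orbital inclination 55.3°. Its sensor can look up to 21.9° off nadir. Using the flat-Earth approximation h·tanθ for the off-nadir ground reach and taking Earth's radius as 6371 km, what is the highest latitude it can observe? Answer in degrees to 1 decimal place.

59.2°

For a prograde orbit the ground track reaches latitude ±i = ±55.3°.
Sensor half-swath on the ground ≈ 1080·tan(21.9°) = 434 km = 3.90° of latitude.
Maximum observable latitude ≈ 55.3 + 3.90 = 59.2°.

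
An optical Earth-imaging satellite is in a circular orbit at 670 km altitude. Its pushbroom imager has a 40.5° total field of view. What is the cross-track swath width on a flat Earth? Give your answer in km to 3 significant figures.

494 km

Half-angle = 40.5°/2 = 20.25°.
Swath width ≈ 2h·tan(θ/2) = 2 × 670 × tan(20.25°) = 494.4 km.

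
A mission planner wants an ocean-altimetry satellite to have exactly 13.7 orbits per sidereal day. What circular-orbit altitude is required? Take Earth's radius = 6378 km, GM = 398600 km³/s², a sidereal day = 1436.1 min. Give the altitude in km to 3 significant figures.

Required period T = 86166 / 13.7 = 6289.5 s.
From T = 2π√(a³/μ): a = (μ T²/4π²)^(1/3) = (398600 × 6289.5² / 4π²)^(1/3) = 7364 km.
Altitude h = a − R = 7364 − 6378 = 986 km.

986 km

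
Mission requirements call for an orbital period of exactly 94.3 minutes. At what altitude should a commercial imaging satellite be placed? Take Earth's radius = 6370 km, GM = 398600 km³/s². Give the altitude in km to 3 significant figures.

T = 94.3 min = 5658.0 s.
From T = 2π√(a³/μ): a = (μ T²/4π²)^(1/3) = (398600 × 5658.0² / 4π²)^(1/3) = 6863 km.
Altitude h = a − R = 6863 − 6370 = 493 km.

493 km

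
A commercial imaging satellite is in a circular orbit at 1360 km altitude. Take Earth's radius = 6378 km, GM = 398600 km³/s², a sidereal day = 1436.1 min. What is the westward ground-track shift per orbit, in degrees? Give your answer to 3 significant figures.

Semi-major axis a = 6378 + 1360 = 7738 km. Period T = 2π√(a³/μ) = 2π√(7738³/398600) = 6774.1 s = 112.90 min.
During one orbit Earth rotates (6774.1 / 86166) × 360° = 28.30°.

28.3°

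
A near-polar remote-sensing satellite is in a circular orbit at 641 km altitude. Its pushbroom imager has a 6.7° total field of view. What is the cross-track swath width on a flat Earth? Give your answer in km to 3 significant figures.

Half-angle = 6.7°/2 = 3.35°.
Swath width ≈ 2h·tan(θ/2) = 2 × 641 × tan(3.35°) = 75.0 km.

75.0 km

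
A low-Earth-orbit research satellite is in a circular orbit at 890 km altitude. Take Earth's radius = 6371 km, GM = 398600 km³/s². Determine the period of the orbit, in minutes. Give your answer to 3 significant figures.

Semi-major axis a = 6371 + 890 = 7261 km. Period T = 2π√(a³/μ) = 2π√(7261³/398600) = 6157.5 s = 102.63 min.

103 min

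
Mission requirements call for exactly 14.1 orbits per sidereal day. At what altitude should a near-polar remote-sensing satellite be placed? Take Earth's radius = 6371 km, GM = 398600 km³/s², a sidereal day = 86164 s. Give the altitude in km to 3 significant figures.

Required period T = 86164 / 14.1 = 6110.9 s.
From T = 2π√(a³/μ): a = (μ T²/4π²)^(1/3) = (398600 × 6110.9² / 4π²)^(1/3) = 7224 km.
Altitude h = a − R = 7224 − 6371 = 853 km.

853 km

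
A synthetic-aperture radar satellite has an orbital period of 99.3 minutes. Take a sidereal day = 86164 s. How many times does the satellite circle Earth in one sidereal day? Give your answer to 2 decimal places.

T = 99.3 min = 5958.0 s.
Orbits per sidereal day = 86164 / 5958.0 = 14.462.

14.46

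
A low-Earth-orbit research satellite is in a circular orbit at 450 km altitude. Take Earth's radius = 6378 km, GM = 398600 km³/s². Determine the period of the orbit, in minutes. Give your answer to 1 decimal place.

93.6 min

Semi-major axis a = 6378 + 450 = 6828 km. Period T = 2π√(a³/μ) = 2π√(6828³/398600) = 5615.0 s = 93.58 min.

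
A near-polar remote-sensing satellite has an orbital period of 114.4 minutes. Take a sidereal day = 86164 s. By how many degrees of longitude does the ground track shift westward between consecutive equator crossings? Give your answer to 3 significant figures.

28.7°

T = 114.4 min = 6864.0 s.
During one orbit Earth rotates (6864.0 / 86164) × 360° = 28.68°.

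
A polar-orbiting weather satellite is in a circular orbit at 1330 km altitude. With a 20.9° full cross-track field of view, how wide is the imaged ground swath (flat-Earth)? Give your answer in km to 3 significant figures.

Half-angle = 20.9°/2 = 10.45°.
Swath width ≈ 2h·tan(θ/2) = 2 × 1330 × tan(10.45°) = 490.6 km.

491 km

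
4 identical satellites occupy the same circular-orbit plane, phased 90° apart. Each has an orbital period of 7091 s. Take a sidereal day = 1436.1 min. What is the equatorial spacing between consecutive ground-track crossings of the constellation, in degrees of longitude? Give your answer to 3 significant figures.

Single-satellite node shift = (7091.0/86166) × 360° = 29.63°.
With 4 satellites evenly phased, successive equator crossings are 29.63/4 = 7.407° apart.

7.41°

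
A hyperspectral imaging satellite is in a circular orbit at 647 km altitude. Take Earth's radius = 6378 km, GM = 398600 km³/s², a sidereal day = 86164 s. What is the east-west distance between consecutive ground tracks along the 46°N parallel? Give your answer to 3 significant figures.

Semi-major axis a = 6378 + 647 = 7025 km. Period T = 2π√(a³/μ) = 2π√(7025³/398600) = 5859.8 s = 97.66 min.
Node shift per orbit = (5859.8/86164) × 360° = 24.48°.
Equatorial spacing = 24.48 × 111.3 km/° = 2725 km.
At 46° latitude, spacing = 2725 × cos(46°) = 1893 km.

1890 km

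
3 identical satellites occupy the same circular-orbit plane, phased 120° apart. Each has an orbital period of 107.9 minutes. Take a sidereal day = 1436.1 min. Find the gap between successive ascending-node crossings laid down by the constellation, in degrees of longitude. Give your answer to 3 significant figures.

T = 107.9 min = 6474.0 s.
Single-satellite node shift = (6474.0/86166) × 360° = 27.05°.
With 3 satellites evenly phased, successive equator crossings are 27.05/3 = 9.016° apart.

9.02°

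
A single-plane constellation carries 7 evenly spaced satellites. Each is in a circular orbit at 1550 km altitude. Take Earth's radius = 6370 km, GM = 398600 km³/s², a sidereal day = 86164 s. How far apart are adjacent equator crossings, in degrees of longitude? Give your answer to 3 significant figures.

Semi-major axis a = 6370 + 1550 = 7920 km. Period T = 2π√(a³/μ) = 2π√(7920³/398600) = 7014.5 s = 116.91 min.
Single-satellite node shift = (7014.5/86164) × 360° = 29.31°.
With 7 satellites evenly phased, successive equator crossings are 29.31/7 = 4.187° apart.

4.19°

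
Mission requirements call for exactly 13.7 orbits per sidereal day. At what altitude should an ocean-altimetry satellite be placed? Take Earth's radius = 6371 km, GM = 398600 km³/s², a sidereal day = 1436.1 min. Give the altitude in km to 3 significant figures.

993 km

Required period T = 86166 / 13.7 = 6289.5 s.
From T = 2π√(a³/μ): a = (μ T²/4π²)^(1/3) = (398600 × 6289.5² / 4π²)^(1/3) = 7364 km.
Altitude h = a − R = 7364 − 6371 = 993 km.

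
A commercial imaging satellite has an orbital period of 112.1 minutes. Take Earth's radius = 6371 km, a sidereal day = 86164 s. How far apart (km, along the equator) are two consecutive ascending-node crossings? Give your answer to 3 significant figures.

T = 112.1 min = 6726.0 s.
During one orbit Earth rotates (6726.0 / 86164) × 360° = 28.10°.
At the equator that is 28.10° × (2π·6371/360) km/° = 28.10 × 111.2 = 3125 km.

3120 km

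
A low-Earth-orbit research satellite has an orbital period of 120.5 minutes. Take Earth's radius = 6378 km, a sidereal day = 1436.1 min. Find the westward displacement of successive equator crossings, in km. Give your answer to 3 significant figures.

3360 km

T = 120.5 min = 7230.0 s.
During one orbit Earth rotates (7230.0 / 86166) × 360° = 30.21°.
At the equator that is 30.21° × (2π·6378/360) km/° = 30.21 × 111.3 = 3363 km.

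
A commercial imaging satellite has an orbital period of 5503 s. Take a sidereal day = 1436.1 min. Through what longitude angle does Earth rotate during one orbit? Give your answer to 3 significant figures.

During one orbit Earth rotates (5503.0 / 86166) × 360° = 22.99°.

23.0°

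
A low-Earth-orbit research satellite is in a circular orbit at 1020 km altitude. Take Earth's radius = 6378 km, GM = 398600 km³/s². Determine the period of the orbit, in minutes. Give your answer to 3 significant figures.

106 min

Semi-major axis a = 6378 + 1020 = 7398 km. Period T = 2π√(a³/μ) = 2π√(7398³/398600) = 6332.6 s = 105.54 min.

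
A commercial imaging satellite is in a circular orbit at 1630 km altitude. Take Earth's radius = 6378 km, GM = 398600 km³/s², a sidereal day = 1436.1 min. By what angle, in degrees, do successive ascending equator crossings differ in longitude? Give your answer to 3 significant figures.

Semi-major axis a = 6378 + 1630 = 8008 km. Period T = 2π√(a³/μ) = 2π√(8008³/398600) = 7131.8 s = 118.86 min.
During one orbit Earth rotates (7131.8 / 86166) × 360° = 29.80°.

29.8°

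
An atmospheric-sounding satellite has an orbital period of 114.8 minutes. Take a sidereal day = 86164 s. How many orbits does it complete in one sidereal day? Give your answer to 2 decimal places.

T = 114.8 min = 6888.0 s.
Orbits per sidereal day = 86164 / 6888.0 = 12.509.

12.51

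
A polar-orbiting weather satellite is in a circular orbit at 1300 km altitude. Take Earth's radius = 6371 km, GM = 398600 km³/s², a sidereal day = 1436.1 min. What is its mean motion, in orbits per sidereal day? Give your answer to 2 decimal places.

12.89

Semi-major axis a = 6371 + 1300 = 7671 km. Period T = 2π√(a³/μ) = 2π√(7671³/398600) = 6686.4 s = 111.44 min.
Orbits per sidereal day = 86166 / 6686.4 = 12.887.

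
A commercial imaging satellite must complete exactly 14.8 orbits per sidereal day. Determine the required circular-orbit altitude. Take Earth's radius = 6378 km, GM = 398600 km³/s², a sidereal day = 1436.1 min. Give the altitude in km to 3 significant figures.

Required period T = 86166 / 14.8 = 5822.0 s.
From T = 2π√(a³/μ): a = (μ T²/4π²)^(1/3) = (398600 × 5822.0² / 4π²)^(1/3) = 6995 km.
Altitude h = a − R = 6995 − 6378 = 617 km.

617 km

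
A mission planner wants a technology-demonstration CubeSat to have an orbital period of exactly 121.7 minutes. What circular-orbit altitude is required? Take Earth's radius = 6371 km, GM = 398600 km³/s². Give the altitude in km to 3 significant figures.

T = 121.7 min = 7302.0 s.
From T = 2π√(a³/μ): a = (μ T²/4π²)^(1/3) = (398600 × 7302.0² / 4π²)^(1/3) = 8135 km.
Altitude h = a − R = 8135 − 6371 = 1764 km.

1760 km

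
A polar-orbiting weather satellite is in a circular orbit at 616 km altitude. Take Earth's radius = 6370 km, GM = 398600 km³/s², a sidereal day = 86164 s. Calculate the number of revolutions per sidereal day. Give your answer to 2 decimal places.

Semi-major axis a = 6370 + 616 = 6986 km. Period T = 2π√(a³/μ) = 2π√(6986³/398600) = 5811.0 s = 96.85 min.
Orbits per sidereal day = 86164 / 5811.0 = 14.828.

14.83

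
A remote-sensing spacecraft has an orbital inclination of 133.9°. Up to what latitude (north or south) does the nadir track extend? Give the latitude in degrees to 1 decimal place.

Retrograde orbit: the ground track reaches ±(180° − i) = ±(180 − 133.9) = ±46.1°.

46.1°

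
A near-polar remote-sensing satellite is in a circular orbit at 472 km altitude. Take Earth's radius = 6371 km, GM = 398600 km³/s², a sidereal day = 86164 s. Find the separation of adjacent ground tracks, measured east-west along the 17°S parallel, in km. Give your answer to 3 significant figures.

Semi-major axis a = 6371 + 472 = 6843 km. Period T = 2π√(a³/μ) = 2π√(6843³/398600) = 5633.5 s = 93.89 min.
Node shift per orbit = (5633.5/86164) × 360° = 23.54°.
Equatorial spacing = 23.54 × 111.2 km/° = 2617 km.
At 17° latitude, spacing = 2617 × cos(17°) = 2503 km.

2500 km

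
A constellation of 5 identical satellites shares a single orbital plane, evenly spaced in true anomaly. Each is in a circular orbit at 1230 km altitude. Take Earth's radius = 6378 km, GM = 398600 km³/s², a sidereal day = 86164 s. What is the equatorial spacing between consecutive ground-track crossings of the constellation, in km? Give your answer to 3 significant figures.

614 km

Semi-major axis a = 6378 + 1230 = 7608 km. Period T = 2π√(a³/μ) = 2π√(7608³/398600) = 6604.2 s = 110.07 min.
Single-satellite node shift = (6604.2/86164) × 360° = 27.59°.
With 5 satellites evenly phased, successive equator crossings are 27.59/5 = 5.519° apart.
That is 5.519 × 111.3 = 614 km at the equator.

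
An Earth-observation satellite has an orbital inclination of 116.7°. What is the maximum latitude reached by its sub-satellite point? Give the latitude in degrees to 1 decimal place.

Retrograde orbit: the ground track reaches ±(180° − i) = ±(180 − 116.7) = ±63.3°.

63.3°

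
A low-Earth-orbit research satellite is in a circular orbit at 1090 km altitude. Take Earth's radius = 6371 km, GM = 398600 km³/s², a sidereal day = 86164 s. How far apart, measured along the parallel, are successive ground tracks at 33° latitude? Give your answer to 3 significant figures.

2500 km

Semi-major axis a = 6371 + 1090 = 7461 km. Period T = 2π√(a³/μ) = 2π√(7461³/398600) = 6413.7 s = 106.89 min.
Node shift per orbit = (6413.7/86164) × 360° = 26.80°.
Equatorial spacing = 26.80 × 111.2 km/° = 2980 km.
At 33° latitude, spacing = 2980 × cos(33°) = 2499 km.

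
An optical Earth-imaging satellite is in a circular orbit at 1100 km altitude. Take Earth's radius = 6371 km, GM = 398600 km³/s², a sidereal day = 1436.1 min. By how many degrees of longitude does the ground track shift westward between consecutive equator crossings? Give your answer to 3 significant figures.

Semi-major axis a = 6371 + 1100 = 7471 km. Period T = 2π√(a³/μ) = 2π√(7471³/398600) = 6426.6 s = 107.11 min.
During one orbit Earth rotates (6426.6 / 86166) × 360° = 26.85°.

26.9°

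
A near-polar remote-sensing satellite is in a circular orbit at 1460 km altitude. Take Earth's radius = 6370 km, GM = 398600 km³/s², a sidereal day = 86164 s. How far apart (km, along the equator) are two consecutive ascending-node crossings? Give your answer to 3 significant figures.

Semi-major axis a = 6370 + 1460 = 7830 km. Period T = 2π√(a³/μ) = 2π√(7830³/398600) = 6895.3 s = 114.92 min.
During one orbit Earth rotates (6895.3 / 86164) × 360° = 28.81°.
At the equator that is 28.81° × (2π·6370/360) km/° = 28.81 × 111.2 = 3203 km.

3200 km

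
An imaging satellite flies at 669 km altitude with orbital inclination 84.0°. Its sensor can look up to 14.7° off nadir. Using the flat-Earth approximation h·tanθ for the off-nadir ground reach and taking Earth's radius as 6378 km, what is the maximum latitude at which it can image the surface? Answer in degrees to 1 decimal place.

85.6°

For a prograde orbit the ground track reaches latitude ±i = ±84.0°.
Sensor half-swath on the ground ≈ 669·tan(14.7°) = 176 km = 1.58° of latitude.
Maximum observable latitude ≈ 84.0 + 1.58 = 85.6°.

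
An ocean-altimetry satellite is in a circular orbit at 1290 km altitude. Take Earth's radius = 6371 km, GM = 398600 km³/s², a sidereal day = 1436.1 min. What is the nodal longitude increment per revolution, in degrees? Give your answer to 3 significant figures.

Semi-major axis a = 6371 + 1290 = 7661 km. Period T = 2π√(a³/μ) = 2π√(7661³/398600) = 6673.3 s = 111.22 min.
During one orbit Earth rotates (6673.3 / 86166) × 360° = 27.88°.

27.9°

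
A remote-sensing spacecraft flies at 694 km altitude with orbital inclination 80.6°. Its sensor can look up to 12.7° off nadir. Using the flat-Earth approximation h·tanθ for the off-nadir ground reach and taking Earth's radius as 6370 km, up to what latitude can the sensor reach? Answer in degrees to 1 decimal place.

82.0°

For a prograde orbit the ground track reaches latitude ±i = ±80.6°.
Sensor half-swath on the ground ≈ 694·tan(12.7°) = 156 km = 1.41° of latitude.
Maximum observable latitude ≈ 80.6 + 1.41 = 82.0°.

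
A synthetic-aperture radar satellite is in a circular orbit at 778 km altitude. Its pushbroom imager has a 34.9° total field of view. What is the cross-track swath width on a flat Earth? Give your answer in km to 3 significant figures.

Half-angle = 34.9°/2 = 17.45°.
Swath width ≈ 2h·tan(θ/2) = 2 × 778 × tan(17.45°) = 489.1 km.

489 km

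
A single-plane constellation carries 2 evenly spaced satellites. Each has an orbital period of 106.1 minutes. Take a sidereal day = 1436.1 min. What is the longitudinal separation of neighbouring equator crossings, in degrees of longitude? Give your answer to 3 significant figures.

13.3°

T = 106.1 min = 6366.0 s.
Single-satellite node shift = (6366.0/86166) × 360° = 26.60°.
With 2 satellites evenly phased, successive equator crossings are 26.60/2 = 13.299° apart.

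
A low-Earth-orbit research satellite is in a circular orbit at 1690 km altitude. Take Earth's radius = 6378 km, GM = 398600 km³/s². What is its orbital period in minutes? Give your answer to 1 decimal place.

120.2 min

Semi-major axis a = 6378 + 1690 = 8068 km. Period T = 2π√(a³/μ) = 2π√(8068³/398600) = 7212.1 s = 120.20 min.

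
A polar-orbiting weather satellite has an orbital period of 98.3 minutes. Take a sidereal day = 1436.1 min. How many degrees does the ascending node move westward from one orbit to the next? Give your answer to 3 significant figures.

T = 98.3 min = 5898.0 s.
During one orbit Earth rotates (5898.0 / 86166) × 360° = 24.64°.

24.6°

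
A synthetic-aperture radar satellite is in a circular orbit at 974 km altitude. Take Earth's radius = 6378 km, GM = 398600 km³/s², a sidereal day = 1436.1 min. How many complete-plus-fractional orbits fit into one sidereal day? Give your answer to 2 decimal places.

13.73

Semi-major axis a = 6378 + 974 = 7352 km. Period T = 2π√(a³/μ) = 2π√(7352³/398600) = 6273.6 s = 104.56 min.
Orbits per sidereal day = 86166 / 6273.6 = 13.735.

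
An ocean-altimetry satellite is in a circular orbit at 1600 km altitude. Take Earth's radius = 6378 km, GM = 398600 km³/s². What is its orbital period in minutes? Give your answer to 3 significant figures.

Semi-major axis a = 6378 + 1600 = 7978 km. Period T = 2π√(a³/μ) = 2π√(7978³/398600) = 7091.7 s = 118.20 min.

118 min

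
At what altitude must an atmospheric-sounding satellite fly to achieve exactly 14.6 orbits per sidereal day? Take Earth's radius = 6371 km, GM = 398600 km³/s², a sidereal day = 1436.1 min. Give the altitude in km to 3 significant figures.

688 km

Required period T = 86166 / 14.6 = 5901.8 s.
From T = 2π√(a³/μ): a = (μ T²/4π²)^(1/3) = (398600 × 5901.8² / 4π²)^(1/3) = 7059 km.
Altitude h = a − R = 7059 − 6371 = 688 km.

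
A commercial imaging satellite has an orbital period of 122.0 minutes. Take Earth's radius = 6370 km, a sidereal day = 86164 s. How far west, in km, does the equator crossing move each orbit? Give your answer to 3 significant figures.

3400 km

T = 122.0 min = 7320.0 s.
During one orbit Earth rotates (7320.0 / 86164) × 360° = 30.58°.
At the equator that is 30.58° × (2π·6370/360) km/° = 30.58 × 111.2 = 3400 km.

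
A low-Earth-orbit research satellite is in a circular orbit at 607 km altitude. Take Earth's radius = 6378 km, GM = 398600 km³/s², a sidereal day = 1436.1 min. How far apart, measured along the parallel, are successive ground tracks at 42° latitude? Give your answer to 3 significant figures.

2010 km

Semi-major axis a = 6378 + 607 = 6985 km. Period T = 2π√(a³/μ) = 2π√(6985³/398600) = 5809.8 s = 96.83 min.
Node shift per orbit = (5809.8/86166) × 360° = 24.27°.
Equatorial spacing = 24.27 × 111.3 km/° = 2702 km.
At 42° latitude, spacing = 2702 × cos(42°) = 2008 km.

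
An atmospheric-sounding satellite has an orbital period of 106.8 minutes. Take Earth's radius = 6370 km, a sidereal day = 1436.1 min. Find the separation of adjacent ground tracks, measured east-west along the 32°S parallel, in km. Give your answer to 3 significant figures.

T = 106.8 min = 6408.0 s.
Node shift per orbit = (6408.0/86166) × 360° = 26.77°.
Equatorial spacing = 26.77 × 111.2 km/° = 2976 km.
At 32° latitude, spacing = 2976 × cos(32°) = 2524 km.

2520 km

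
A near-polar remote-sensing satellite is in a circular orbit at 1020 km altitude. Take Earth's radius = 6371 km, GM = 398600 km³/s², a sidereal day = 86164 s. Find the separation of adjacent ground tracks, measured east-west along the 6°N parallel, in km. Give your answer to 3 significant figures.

Semi-major axis a = 6371 + 1020 = 7391 km. Period T = 2π√(a³/μ) = 2π√(7391³/398600) = 6323.6 s = 105.39 min.
Node shift per orbit = (6323.6/86164) × 360° = 26.42°.
Equatorial spacing = 26.42 × 111.2 km/° = 2938 km.
At 6° latitude, spacing = 2938 × cos(6°) = 2922 km.

2920 km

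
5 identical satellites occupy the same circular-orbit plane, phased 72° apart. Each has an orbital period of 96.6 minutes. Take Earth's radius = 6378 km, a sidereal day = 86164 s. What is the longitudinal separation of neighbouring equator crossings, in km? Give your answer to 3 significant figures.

T = 96.6 min = 5796.0 s.
Single-satellite node shift = (5796.0/86164) × 360° = 24.22°.
With 5 satellites evenly phased, successive equator crossings are 24.22/5 = 4.843° apart.
That is 4.843 × 111.3 = 539 km at the equator.

539 km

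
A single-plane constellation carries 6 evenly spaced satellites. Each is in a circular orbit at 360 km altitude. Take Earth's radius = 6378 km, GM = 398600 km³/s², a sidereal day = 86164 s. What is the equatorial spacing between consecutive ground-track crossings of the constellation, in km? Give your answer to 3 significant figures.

427 km

Semi-major axis a = 6378 + 360 = 6738 km. Period T = 2π√(a³/μ) = 2π√(6738³/398600) = 5504.4 s = 91.74 min.
Single-satellite node shift = (5504.4/86164) × 360° = 23.00°.
With 6 satellites evenly phased, successive equator crossings are 23.00/6 = 3.833° apart.
That is 3.833 × 111.3 = 427 km at the equator.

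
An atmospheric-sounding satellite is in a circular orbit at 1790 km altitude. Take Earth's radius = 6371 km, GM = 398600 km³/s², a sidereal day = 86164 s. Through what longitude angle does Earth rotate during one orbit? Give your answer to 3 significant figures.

30.7°

Semi-major axis a = 6371 + 1790 = 8161 km. Period T = 2π√(a³/μ) = 2π√(8161³/398600) = 7337.1 s = 122.29 min.
During one orbit Earth rotates (7337.1 / 86164) × 360° = 30.66°.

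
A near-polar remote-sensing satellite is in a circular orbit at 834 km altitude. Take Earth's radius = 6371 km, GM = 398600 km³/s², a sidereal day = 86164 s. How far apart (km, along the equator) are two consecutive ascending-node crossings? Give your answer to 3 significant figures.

Semi-major axis a = 6371 + 834 = 7205 km. Period T = 2π√(a³/μ) = 2π√(7205³/398600) = 6086.4 s = 101.44 min.
During one orbit Earth rotates (6086.4 / 86164) × 360° = 25.43°.
At the equator that is 25.43° × (2π·6371/360) km/° = 25.43 × 111.2 = 2828 km.

2830 km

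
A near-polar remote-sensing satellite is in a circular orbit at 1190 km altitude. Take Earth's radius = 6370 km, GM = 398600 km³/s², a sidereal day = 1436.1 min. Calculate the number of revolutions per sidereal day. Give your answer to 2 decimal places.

13.17

Semi-major axis a = 6370 + 1190 = 7560 km. Period T = 2π√(a³/μ) = 2π√(7560³/398600) = 6541.7 s = 109.03 min.
Orbits per sidereal day = 86166 / 6541.7 = 13.172.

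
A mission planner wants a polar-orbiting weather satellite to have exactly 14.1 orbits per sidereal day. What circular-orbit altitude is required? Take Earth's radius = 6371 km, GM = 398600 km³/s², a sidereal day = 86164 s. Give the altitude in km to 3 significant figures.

Required period T = 86164 / 14.1 = 6110.9 s.
From T = 2π√(a³/μ): a = (μ T²/4π²)^(1/3) = (398600 × 6110.9² / 4π²)^(1/3) = 7224 km.
Altitude h = a − R = 7224 − 6371 = 853 km.

853 km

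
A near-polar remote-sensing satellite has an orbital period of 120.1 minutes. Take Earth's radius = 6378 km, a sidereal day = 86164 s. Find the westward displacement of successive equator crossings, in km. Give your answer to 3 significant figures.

T = 120.1 min = 7206.0 s.
During one orbit Earth rotates (7206.0 / 86164) × 360° = 30.11°.
At the equator that is 30.11° × (2π·6378/360) km/° = 30.11 × 111.3 = 3351 km.

3350 km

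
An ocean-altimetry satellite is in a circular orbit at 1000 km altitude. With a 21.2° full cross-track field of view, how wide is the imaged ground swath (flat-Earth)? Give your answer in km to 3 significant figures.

Half-angle = 21.2°/2 = 10.6°.
Swath width ≈ 2h·tan(θ/2) = 2 × 1000 × tan(10.6°) = 374.3 km.

374 km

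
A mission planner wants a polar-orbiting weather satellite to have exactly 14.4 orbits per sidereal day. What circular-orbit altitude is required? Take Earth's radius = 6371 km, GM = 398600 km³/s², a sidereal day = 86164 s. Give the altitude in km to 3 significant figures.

753 km

Required period T = 86164 / 14.4 = 5983.6 s.
From T = 2π√(a³/μ): a = (μ T²/4π²)^(1/3) = (398600 × 5983.6² / 4π²)^(1/3) = 7124 km.
Altitude h = a − R = 7124 − 6371 = 753 km.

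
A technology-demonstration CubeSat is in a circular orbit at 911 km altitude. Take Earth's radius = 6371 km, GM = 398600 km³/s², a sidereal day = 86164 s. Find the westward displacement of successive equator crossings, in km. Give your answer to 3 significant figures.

Semi-major axis a = 6371 + 911 = 7282 km. Period T = 2π√(a³/μ) = 2π√(7282³/398600) = 6184.3 s = 103.07 min.
During one orbit Earth rotates (6184.3 / 86164) × 360° = 25.84°.
At the equator that is 25.84° × (2π·6371/360) km/° = 25.84 × 111.2 = 2873 km.

2870 km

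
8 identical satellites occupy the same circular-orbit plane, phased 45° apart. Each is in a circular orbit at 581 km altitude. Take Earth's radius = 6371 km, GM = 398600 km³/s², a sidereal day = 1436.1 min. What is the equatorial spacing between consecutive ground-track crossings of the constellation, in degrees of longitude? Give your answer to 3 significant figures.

3.01°

Semi-major axis a = 6371 + 581 = 6952 km. Period T = 2π√(a³/μ) = 2π√(6952³/398600) = 5768.7 s = 96.14 min.
Single-satellite node shift = (5768.7/86166) × 360° = 24.10°.
With 8 satellites evenly phased, successive equator crossings are 24.10/8 = 3.013° apart.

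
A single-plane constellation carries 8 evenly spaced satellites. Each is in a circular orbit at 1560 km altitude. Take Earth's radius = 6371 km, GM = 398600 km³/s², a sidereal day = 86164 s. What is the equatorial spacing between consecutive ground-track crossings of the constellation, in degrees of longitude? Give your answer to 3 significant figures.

Semi-major axis a = 6371 + 1560 = 7931 km. Period T = 2π√(a³/μ) = 2π√(7931³/398600) = 7029.2 s = 117.15 min.
Single-satellite node shift = (7029.2/86164) × 360° = 29.37°.
With 8 satellites evenly phased, successive equator crossings are 29.37/8 = 3.671° apart.

3.67°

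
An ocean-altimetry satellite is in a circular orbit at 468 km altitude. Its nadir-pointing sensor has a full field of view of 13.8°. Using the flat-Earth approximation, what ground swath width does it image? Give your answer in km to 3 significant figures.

113 km

Half-angle = 13.8°/2 = 6.9°.
Swath width ≈ 2h·tan(θ/2) = 2 × 468 × tan(6.9°) = 113.3 km.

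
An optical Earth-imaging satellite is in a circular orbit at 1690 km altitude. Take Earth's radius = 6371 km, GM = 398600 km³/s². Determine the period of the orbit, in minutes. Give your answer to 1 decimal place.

120.0 min

Semi-major axis a = 6371 + 1690 = 8061 km. Period T = 2π√(a³/μ) = 2π√(8061³/398600) = 7202.7 s = 120.04 min.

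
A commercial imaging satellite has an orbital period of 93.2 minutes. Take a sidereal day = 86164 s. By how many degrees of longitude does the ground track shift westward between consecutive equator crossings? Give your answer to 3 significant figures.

23.4°

T = 93.2 min = 5592.0 s.
During one orbit Earth rotates (5592.0 / 86164) × 360° = 23.36°.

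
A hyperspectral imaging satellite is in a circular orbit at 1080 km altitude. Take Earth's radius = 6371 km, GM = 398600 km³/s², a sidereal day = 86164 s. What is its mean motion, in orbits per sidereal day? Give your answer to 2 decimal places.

Semi-major axis a = 6371 + 1080 = 7451 km. Period T = 2π√(a³/μ) = 2π√(7451³/398600) = 6400.8 s = 106.68 min.
Orbits per sidereal day = 86164 / 6400.8 = 13.461.

13.46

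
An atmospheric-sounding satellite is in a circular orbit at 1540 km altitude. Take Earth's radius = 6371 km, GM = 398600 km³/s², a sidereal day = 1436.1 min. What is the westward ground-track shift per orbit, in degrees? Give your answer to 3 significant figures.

29.3°

Semi-major axis a = 6371 + 1540 = 7911 km. Period T = 2π√(a³/μ) = 2π√(7911³/398600) = 7002.6 s = 116.71 min.
During one orbit Earth rotates (7002.6 / 86166) × 360° = 29.26°.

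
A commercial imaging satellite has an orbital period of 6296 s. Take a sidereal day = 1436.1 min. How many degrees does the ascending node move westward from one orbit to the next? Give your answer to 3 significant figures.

During one orbit Earth rotates (6296.0 / 86166) × 360° = 26.30°.

26.3°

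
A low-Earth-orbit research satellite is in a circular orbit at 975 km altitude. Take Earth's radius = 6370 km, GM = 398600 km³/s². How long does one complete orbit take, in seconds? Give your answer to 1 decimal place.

Semi-major axis a = 6370 + 975 = 7345 km. Period T = 2π√(a³/μ) = 2π√(7345³/398600) = 6264.7 s = 104.41 min.

6264.7 seconds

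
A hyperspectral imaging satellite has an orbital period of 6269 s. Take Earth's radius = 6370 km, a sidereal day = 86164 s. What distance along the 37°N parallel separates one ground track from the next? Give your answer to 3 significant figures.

Node shift per orbit = (6269.0/86164) × 360° = 26.19°.
Equatorial spacing = 26.19 × 111.2 km/° = 2912 km.
At 37° latitude, spacing = 2912 × cos(37°) = 2326 km.

2330 km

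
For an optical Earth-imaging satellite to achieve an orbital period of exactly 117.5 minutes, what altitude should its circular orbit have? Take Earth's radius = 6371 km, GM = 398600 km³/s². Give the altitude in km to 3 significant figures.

1580 km

T = 117.5 min = 7050.0 s.
From T = 2π√(a³/μ): a = (μ T²/4π²)^(1/3) = (398600 × 7050.0² / 4π²)^(1/3) = 7947 km.
Altitude h = a − R = 7947 − 6371 = 1576 km.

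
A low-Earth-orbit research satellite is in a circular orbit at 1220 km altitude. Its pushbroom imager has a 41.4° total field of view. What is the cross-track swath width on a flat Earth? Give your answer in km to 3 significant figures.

Half-angle = 41.4°/2 = 20.7°.
Swath width ≈ 2h·tan(θ/2) = 2 × 1220 × tan(20.7°) = 922.0 km.

922 km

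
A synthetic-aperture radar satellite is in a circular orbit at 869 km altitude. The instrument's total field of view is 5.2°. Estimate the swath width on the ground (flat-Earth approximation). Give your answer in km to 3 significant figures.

78.9 km

Half-angle = 5.2°/2 = 2.6°.
Swath width ≈ 2h·tan(θ/2) = 2 × 869 × tan(2.6°) = 78.9 km.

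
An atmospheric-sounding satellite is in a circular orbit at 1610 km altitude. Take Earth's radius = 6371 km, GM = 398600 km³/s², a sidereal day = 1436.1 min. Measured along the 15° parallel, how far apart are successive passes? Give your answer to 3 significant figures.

3180 km

Semi-major axis a = 6371 + 1610 = 7981 km. Period T = 2π√(a³/μ) = 2π√(7981³/398600) = 7095.7 s = 118.26 min.
Node shift per orbit = (7095.7/86166) × 360° = 29.65°.
Equatorial spacing = 29.65 × 111.2 km/° = 3296 km.
At 15° latitude, spacing = 3296 × cos(15°) = 3184 km.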